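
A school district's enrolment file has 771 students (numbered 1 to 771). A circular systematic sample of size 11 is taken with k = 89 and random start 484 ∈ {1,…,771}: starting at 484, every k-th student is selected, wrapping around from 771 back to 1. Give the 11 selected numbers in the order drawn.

Selection 1: 484
Selection 2: 484 + 89 = 573
Selection 3: 573 + 89 = 662
Selection 4: 662 + 89 = 751
Selection 5: 751 + 89 = 840 → 840 − 771 = 69
Selection 6: 69 + 89 = 158
Selection 7: 158 + 89 = 247
Selection 8: 247 + 89 = 336
Selection 9: 336 + 89 = 425
Selection 10: 425 + 89 = 514
Selection 11: 514 + 89 = 603

484, 573, 662, 751, 69, 158, 247, 336, 425, 514, 603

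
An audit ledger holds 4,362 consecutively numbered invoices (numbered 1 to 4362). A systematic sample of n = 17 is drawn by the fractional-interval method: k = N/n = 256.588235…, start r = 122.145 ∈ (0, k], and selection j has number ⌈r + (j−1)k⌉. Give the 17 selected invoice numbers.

j=1: r + 0k = 122.145 → ⌈·⌉ = 123
j=2: r + 1k = 378.733235… → ⌈·⌉ = 379
j=3: r + 2k = 635.321470… → ⌈·⌉ = 636
j=4: r + 3k = 891.909705… → ⌈·⌉ = 892
j=5: r + 4k = 1148.497941… → ⌈·⌉ = 1149
j=6: r + 5k = 1405.086176… → ⌈·⌉ = 1406
j=7: r + 6k = 1661.674411… → ⌈·⌉ = 1662
j=8: r + 7k = 1918.262647… → ⌈·⌉ = 1919
j=9: r + 8k = 2174.850882… → ⌈·⌉ = 2175
j=10: r + 9k = 2431.439117… → ⌈·⌉ = 2432
j=11: r + 10k = 2688.027352… → ⌈·⌉ = 2689
j=12: r + 11k = 2944.615588… → ⌈·⌉ = 2945
j=13: r + 12k = 3201.203823… → ⌈·⌉ = 3202
j=14: r + 13k = 3457.792058… → ⌈·⌉ = 3458
j=15: r + 14k = 3714.380294… → ⌈·⌉ = 3715
j=16: r + 15k = 3970.968529… → ⌈·⌉ = 3971
j=17: r + 16k = 4227.556764… → ⌈·⌉ = 4228

123, 379, 636, 892, 1149, 1406, 1662, 1919, 2175, 2432, 2689, 2945, 3202, 3458, 3715, 3971, 4228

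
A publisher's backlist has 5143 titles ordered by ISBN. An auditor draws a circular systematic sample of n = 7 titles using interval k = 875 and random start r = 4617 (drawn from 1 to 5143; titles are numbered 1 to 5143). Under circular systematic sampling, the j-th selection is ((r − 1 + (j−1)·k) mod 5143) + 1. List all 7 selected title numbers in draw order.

Selection 1: 4617
Selection 2: 4617 + 875 = 5492 → 5492 − 5143 = 349
Selection 3: 349 + 875 = 1224
Selection 4: 1224 + 875 = 2099
Selection 5: 2099 + 875 = 2974
Selection 6: 2974 + 875 = 3849
Selection 7: 3849 + 875 = 4724

4617, 349, 1224, 2099, 2974, 3849, 4724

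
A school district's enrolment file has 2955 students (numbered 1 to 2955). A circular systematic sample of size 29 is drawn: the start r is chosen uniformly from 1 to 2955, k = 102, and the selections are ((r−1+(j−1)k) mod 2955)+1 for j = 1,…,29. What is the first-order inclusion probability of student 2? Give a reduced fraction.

For each position j, as r ranges over 1…2955 the j-th selection hits every student exactly once, so student 2 is selected for exactly 29 of the 2955 starts.
Inclusion probability = 29/2955.

29/2955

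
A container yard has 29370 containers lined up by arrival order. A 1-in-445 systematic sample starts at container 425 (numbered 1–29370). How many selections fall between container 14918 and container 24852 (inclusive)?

k = 445
First selection ≥ 14918: 425 + ⌈(14918−425)/445⌉·445 = 425 + 33×445 = 15110
Last selection ≤ 24852: 425 + ⌊(24852−425)/445⌋·445 = 425 + 54×445 = 24455
Count = 54 − 33 + 1 = 22

22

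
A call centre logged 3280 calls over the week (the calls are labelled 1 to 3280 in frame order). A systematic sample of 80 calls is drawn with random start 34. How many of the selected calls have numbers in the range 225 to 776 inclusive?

k = 3280/80 = 41
First selection ≥ 225: 34 + ⌈(225−34)/41⌉·41 = 34 + 5×41 = 239
Last selection ≤ 776: 34 + ⌊(776−34)/41⌋·41 = 34 + 18×41 = 772
Count = 18 − 5 + 1 = 14

14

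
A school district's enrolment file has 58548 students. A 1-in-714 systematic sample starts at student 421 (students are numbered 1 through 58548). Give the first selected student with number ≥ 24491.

k = 714
Steps past start: ⌈(24491 − 421)/714⌉ = ⌈24070/714⌉ = 34
Selected student: 421 + 34×714 = 24697

24697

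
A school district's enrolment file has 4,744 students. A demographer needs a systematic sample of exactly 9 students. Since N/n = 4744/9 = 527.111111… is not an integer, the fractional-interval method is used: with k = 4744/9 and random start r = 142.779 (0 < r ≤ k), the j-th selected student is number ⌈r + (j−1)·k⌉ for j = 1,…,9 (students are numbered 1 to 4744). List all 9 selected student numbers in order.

143, 670, 1198, 1725, 2252, 2779, 3306, 3833, 4360

j=1: r + 0k = 142.779 → ⌈·⌉ = 143
j=2: r + 1k = 669.890111… → ⌈·⌉ = 670
j=3: r + 2k = 1197.001222… → ⌈·⌉ = 1198
j=4: r + 3k = 1724.112333… → ⌈·⌉ = 1725
j=5: r + 4k = 2251.223444… → ⌈·⌉ = 2252
j=6: r + 5k = 2778.334555… → ⌈·⌉ = 2779
j=7: r + 6k = 3305.445666… → ⌈·⌉ = 3306
j=8: r + 7k = 3832.556777… → ⌈·⌉ = 3833
j=9: r + 8k = 4359.667888… → ⌈·⌉ = 4360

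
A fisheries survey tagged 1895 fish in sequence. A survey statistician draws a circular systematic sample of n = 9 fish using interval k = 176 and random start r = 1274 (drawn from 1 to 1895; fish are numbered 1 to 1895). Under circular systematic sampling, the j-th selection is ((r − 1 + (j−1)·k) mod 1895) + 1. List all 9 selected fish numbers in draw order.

Selection 1: 1274
Selection 2: 1274 + 176 = 1450
Selection 3: 1450 + 176 = 1626
Selection 4: 1626 + 176 = 1802
Selection 5: 1802 + 176 = 1978 → 1978 − 1895 = 83
Selection 6: 83 + 176 = 259
Selection 7: 259 + 176 = 435
Selection 8: 435 + 176 = 611
Selection 9: 611 + 176 = 787

1274, 1450, 1626, 1802, 83, 259, 435, 611, 787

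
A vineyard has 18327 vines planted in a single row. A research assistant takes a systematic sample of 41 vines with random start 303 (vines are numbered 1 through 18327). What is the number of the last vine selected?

18183

k = 18327/41 = 447
41st selection = r + (41−1)·k = 303 + 40×447 = 303 + 17880 = 18183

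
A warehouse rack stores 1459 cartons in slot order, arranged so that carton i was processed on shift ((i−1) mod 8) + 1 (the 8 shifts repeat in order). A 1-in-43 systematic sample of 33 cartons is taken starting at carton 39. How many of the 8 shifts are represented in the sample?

8

Consecutive selections differ by k = 43, so their shift numbers differ by 43 mod 8 = 3.
gcd(43, 8) = 1, so the sample visits 8/1 = 8 distinct residues mod 8.
Start 39 is shift 7; the shifts hit are 1, 2, 3, 4, 5, 6, 7, 8.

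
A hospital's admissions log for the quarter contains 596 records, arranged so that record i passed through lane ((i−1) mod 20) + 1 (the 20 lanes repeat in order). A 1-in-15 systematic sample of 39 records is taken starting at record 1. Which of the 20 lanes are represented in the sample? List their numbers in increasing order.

1, 6, 11, 16

Consecutive selections differ by k = 15, so their lane numbers differ by 15 mod 20 = 15.
gcd(15, 20) = 5, so the sample visits 20/5 = 4 distinct residues mod 20.
Start 1 is lane 1; the lanes hit are 1, 6, 11, 16.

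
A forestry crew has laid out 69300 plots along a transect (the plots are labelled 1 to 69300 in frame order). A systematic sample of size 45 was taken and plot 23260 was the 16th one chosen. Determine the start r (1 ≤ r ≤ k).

k = 69300/45 = 1540
r = 23260 − (16−1)×1540 = 23260 − 23100 = 160

160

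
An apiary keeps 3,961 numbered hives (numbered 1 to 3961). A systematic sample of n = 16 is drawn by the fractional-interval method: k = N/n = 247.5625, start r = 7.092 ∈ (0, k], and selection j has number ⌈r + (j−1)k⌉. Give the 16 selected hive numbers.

8, 255, 503, 750, 998, 1245, 1493, 1741, 1988, 2236, 2483, 2731, 2978, 3226, 3473, 3721

j=1: r + 0k = 7.092 → ⌈·⌉ = 8
j=2: r + 1k = 254.6545 → ⌈·⌉ = 255
j=3: r + 2k = 502.217 → ⌈·⌉ = 503
j=4: r + 3k = 749.7795 → ⌈·⌉ = 750
j=5: r + 4k = 997.342 → ⌈·⌉ = 998
j=6: r + 5k = 1244.9045 → ⌈·⌉ = 1245
j=7: r + 6k = 1492.467 → ⌈·⌉ = 1493
j=8: r + 7k = 1740.0295 → ⌈·⌉ = 1741
j=9: r + 8k = 1987.592 → ⌈·⌉ = 1988
j=10: r + 9k = 2235.1545 → ⌈·⌉ = 2236
j=11: r + 10k = 2482.717 → ⌈·⌉ = 2483
j=12: r + 11k = 2730.2795 → ⌈·⌉ = 2731
j=13: r + 12k = 2977.842 → ⌈·⌉ = 2978
j=14: r + 13k = 3225.4045 → ⌈·⌉ = 3226
j=15: r + 14k = 3472.967 → ⌈·⌉ = 3473
j=16: r + 15k = 3720.5295 → ⌈·⌉ = 3721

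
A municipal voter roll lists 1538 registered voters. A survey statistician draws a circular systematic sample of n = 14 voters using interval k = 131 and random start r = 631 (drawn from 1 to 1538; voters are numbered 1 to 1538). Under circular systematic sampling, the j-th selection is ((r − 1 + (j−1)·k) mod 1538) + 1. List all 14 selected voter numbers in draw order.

631, 762, 893, 1024, 1155, 1286, 1417, 10, 141, 272, 403, 534, 665, 796

Selection 1: 631
Selection 2: 631 + 131 = 762
Selection 3: 762 + 131 = 893
Selection 4: 893 + 131 = 1024
Selection 5: 1024 + 131 = 1155
Selection 6: 1155 + 131 = 1286
Selection 7: 1286 + 131 = 1417
Selection 8: 1417 + 131 = 1548 → 1548 − 1538 = 10
Selection 9: 10 + 131 = 141
Selection 10: 141 + 131 = 272
Selection 11: 272 + 131 = 403
Selection 12: 403 + 131 = 534
Selection 13: 534 + 131 = 665
Selection 14: 665 + 131 = 796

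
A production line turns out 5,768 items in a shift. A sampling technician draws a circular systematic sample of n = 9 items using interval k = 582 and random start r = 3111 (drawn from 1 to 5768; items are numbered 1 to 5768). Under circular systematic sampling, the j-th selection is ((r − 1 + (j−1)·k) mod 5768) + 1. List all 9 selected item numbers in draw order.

3111, 3693, 4275, 4857, 5439, 253, 835, 1417, 1999

Selection 1: 3111
Selection 2: 3111 + 582 = 3693
Selection 3: 3693 + 582 = 4275
Selection 4: 4275 + 582 = 4857
Selection 5: 4857 + 582 = 5439
Selection 6: 5439 + 582 = 6021 → 6021 − 5768 = 253
Selection 7: 253 + 582 = 835
Selection 8: 835 + 582 = 1417
Selection 9: 1417 + 582 = 1999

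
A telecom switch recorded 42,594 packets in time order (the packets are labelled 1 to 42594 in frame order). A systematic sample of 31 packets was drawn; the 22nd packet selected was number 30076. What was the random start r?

k = 42594/31 = 1374
r = 30076 − (22−1)×1374 = 30076 − 28854 = 1222

1222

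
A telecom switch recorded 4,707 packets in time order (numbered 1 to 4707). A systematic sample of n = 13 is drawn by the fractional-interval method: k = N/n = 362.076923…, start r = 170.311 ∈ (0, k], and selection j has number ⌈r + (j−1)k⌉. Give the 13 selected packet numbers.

171, 533, 895, 1257, 1619, 1981, 2343, 2705, 3067, 3430, 3792, 4154, 4516

j=1: r + 0k = 170.311 → ⌈·⌉ = 171
j=2: r + 1k = 532.387923… → ⌈·⌉ = 533
j=3: r + 2k = 894.464846… → ⌈·⌉ = 895
j=4: r + 3k = 1256.541769… → ⌈·⌉ = 1257
j=5: r + 4k = 1618.618692… → ⌈·⌉ = 1619
j=6: r + 5k = 1980.695615… → ⌈·⌉ = 1981
j=7: r + 6k = 2342.772538… → ⌈·⌉ = 2343
j=8: r + 7k = 2704.849461… → ⌈·⌉ = 2705
j=9: r + 8k = 3066.926384… → ⌈·⌉ = 3067
j=10: r + 9k = 3429.003307… → ⌈·⌉ = 3430
j=11: r + 10k = 3791.080230… → ⌈·⌉ = 3792
j=12: r + 11k = 4153.157153… → ⌈·⌉ = 4154
j=13: r + 12k = 4515.234076… → ⌈·⌉ = 4516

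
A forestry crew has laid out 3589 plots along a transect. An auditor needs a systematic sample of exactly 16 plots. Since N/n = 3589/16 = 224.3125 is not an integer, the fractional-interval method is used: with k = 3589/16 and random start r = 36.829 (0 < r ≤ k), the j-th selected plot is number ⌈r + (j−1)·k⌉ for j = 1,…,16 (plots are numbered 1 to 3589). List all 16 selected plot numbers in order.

j=1: r + 0k = 36.829 → ⌈·⌉ = 37
j=2: r + 1k = 261.1415 → ⌈·⌉ = 262
j=3: r + 2k = 485.454 → ⌈·⌉ = 486
j=4: r + 3k = 709.7665 → ⌈·⌉ = 710
j=5: r + 4k = 934.079 → ⌈·⌉ = 935
j=6: r + 5k = 1158.3915 → ⌈·⌉ = 1159
j=7: r + 6k = 1382.704 → ⌈·⌉ = 1383
j=8: r + 7k = 1607.0165 → ⌈·⌉ = 1608
j=9: r + 8k = 1831.329 → ⌈·⌉ = 1832
j=10: r + 9k = 2055.6415 → ⌈·⌉ = 2056
j=11: r + 10k = 2279.954 → ⌈·⌉ = 2280
j=12: r + 11k = 2504.2665 → ⌈·⌉ = 2505
j=13: r + 12k = 2728.579 → ⌈·⌉ = 2729
j=14: r + 13k = 2952.8915 → ⌈·⌉ = 2953
j=15: r + 14k = 3177.204 → ⌈·⌉ = 3178
j=16: r + 15k = 3401.5165 → ⌈·⌉ = 3402

37, 262, 486, 710, 935, 1159, 1383, 1608, 1832, 2056, 2280, 2505, 2729, 2953, 3178, 3402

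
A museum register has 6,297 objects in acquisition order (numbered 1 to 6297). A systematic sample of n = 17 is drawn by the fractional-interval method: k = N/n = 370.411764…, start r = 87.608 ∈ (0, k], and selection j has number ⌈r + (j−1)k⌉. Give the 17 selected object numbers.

j=1: r + 0k = 87.608 → ⌈·⌉ = 88
j=2: r + 1k = 458.019764… → ⌈·⌉ = 459
j=3: r + 2k = 828.431529… → ⌈·⌉ = 829
j=4: r + 3k = 1198.843294… → ⌈·⌉ = 1199
j=5: r + 4k = 1569.255058… → ⌈·⌉ = 1570
j=6: r + 5k = 1939.666823… → ⌈·⌉ = 1940
j=7: r + 6k = 2310.078588… → ⌈·⌉ = 2311
j=8: r + 7k = 2680.490352… → ⌈·⌉ = 2681
j=9: r + 8k = 3050.902117… → ⌈·⌉ = 3051
j=10: r + 9k = 3421.313882… → ⌈·⌉ = 3422
j=11: r + 10k = 3791.725647… → ⌈·⌉ = 3792
j=12: r + 11k = 4162.137411… → ⌈·⌉ = 4163
j=13: r + 12k = 4532.549176… → ⌈·⌉ = 4533
j=14: r + 13k = 4902.960941… → ⌈·⌉ = 4903
j=15: r + 14k = 5273.372705… → ⌈·⌉ = 5274
j=16: r + 15k = 5643.784470… → ⌈·⌉ = 5644
j=17: r + 16k = 6014.196235… → ⌈·⌉ = 6015

88, 459, 829, 1199, 1570, 1940, 2311, 2681, 3051, 3422, 3792, 4163, 4533, 4903, 5274, 5644, 6015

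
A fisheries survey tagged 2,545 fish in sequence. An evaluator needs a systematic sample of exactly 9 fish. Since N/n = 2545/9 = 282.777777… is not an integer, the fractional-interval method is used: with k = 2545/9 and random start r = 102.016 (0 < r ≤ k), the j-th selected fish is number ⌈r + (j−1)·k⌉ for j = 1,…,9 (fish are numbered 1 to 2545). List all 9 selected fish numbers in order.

j=1: r + 0k = 102.016 → ⌈·⌉ = 103
j=2: r + 1k = 384.793777… → ⌈·⌉ = 385
j=3: r + 2k = 667.571555… → ⌈·⌉ = 668
j=4: r + 3k = 950.349333… → ⌈·⌉ = 951
j=5: r + 4k = 1233.127111… → ⌈·⌉ = 1234
j=6: r + 5k = 1515.904888… → ⌈·⌉ = 1516
j=7: r + 6k = 1798.682666… → ⌈·⌉ = 1799
j=8: r + 7k = 2081.460444… → ⌈·⌉ = 2082
j=9: r + 8k = 2364.238222… → ⌈·⌉ = 2365

103, 385, 668, 951, 1234, 1516, 1799, 2082, 2365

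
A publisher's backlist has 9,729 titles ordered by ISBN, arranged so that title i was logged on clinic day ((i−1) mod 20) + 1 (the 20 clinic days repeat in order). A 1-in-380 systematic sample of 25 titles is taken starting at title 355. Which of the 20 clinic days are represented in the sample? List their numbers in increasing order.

Consecutive selections differ by k = 380, so their clinic day numbers differ by 380 mod 20 = 0.
gcd(380, 20) = 20, so the sample visits 20/20 = 1 distinct residues mod 20.
Start 355 is clinic day 15; the clinic days hit are 15.

15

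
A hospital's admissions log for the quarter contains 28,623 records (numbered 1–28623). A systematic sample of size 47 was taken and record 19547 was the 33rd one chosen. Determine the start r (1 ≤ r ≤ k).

k = 28623/47 = 609
r = 19547 − (33−1)×609 = 19547 − 19488 = 59

59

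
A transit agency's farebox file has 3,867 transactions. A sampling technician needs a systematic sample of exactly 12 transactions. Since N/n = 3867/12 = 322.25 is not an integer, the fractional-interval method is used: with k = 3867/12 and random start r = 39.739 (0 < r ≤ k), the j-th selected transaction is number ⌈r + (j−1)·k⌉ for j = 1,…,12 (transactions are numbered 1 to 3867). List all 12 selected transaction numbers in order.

40, 362, 685, 1007, 1329, 1651, 1974, 2296, 2618, 2940, 3263, 3585

j=1: r + 0k = 39.739 → ⌈·⌉ = 40
j=2: r + 1k = 361.989 → ⌈·⌉ = 362
j=3: r + 2k = 684.239 → ⌈·⌉ = 685
j=4: r + 3k = 1006.489 → ⌈·⌉ = 1007
j=5: r + 4k = 1328.739 → ⌈·⌉ = 1329
j=6: r + 5k = 1650.989 → ⌈·⌉ = 1651
j=7: r + 6k = 1973.239 → ⌈·⌉ = 1974
j=8: r + 7k = 2295.489 → ⌈·⌉ = 2296
j=9: r + 8k = 2617.739 → ⌈·⌉ = 2618
j=10: r + 9k = 2939.989 → ⌈·⌉ = 2940
j=11: r + 10k = 3262.239 → ⌈·⌉ = 3263
j=12: r + 11k = 3584.489 → ⌈·⌉ = 3585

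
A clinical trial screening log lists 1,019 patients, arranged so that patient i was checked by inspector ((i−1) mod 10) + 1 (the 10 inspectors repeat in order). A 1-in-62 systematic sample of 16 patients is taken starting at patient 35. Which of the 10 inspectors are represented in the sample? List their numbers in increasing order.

Consecutive selections differ by k = 62, so their inspector numbers differ by 62 mod 10 = 2.
gcd(62, 10) = 2, so the sample visits 10/2 = 5 distinct residues mod 10.
Start 35 is inspector 5; the inspectors hit are 1, 3, 5, 7, 9.

1, 3, 5, 7, 9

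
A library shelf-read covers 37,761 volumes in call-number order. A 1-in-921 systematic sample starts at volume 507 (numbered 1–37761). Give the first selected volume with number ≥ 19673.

k = 921
Steps past start: ⌈(19673 − 507)/921⌉ = ⌈19166/921⌉ = 21
Selected volume: 507 + 21×921 = 19848

19848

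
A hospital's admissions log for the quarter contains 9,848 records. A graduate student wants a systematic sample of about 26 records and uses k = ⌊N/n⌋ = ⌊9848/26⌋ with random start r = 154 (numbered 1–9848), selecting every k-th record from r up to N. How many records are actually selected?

26

k = ⌊9848/26⌋ = 378
Achieved size = ⌊(9848 − 154)/378⌋ + 1 = ⌊9694/378⌋ + 1 = 25 + 1 = 26
(last selection: 154 + 25×378 = 9604 ≤ 9848; next would be 9982 > 9848)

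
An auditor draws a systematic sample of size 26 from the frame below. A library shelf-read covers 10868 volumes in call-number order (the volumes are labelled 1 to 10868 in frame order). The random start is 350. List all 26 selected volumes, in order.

k = N/n = 10868/26 = 418
volume 1: 350
volume 2: 350 + 418 = 768
volume 3: 768 + 418 = 1186
volume 4: 1186 + 418 = 1604
volume 5: 1604 + 418 = 2022
volume 6: 2022 + 418 = 2440
volume 7: 2440 + 418 = 2858
volume 8: 2858 + 418 = 3276
volume 9: 3276 + 418 = 3694
volume 10: 3694 + 418 = 4112
volume 11: 4112 + 418 = 4530
volume 12: 4530 + 418 = 4948
volume 13: 4948 + 418 = 5366
volume 14: 5366 + 418 = 5784
volume 15: 5784 + 418 = 6202
volume 16: 6202 + 418 = 6620
volume 17: 6620 + 418 = 7038
volume 18: 7038 + 418 = 7456
volume 19: 7456 + 418 = 7874
volume 20: 7874 + 418 = 8292
volume 21: 8292 + 418 = 8710
volume 22: 8710 + 418 = 9128
volume 23: 9128 + 418 = 9546
volume 24: 9546 + 418 = 9964
volume 25: 9964 + 418 = 10382
volume 26: 10382 + 418 = 10800

350, 768, 1186, 1604, 2022, 2440, 2858, 3276, 3694, 4112, 4530, 4948, 5366, 5784, 6202, 6620, 7038, 7456, 7874, 8292, 8710, 9128, 9546, 9964, 10382, 10800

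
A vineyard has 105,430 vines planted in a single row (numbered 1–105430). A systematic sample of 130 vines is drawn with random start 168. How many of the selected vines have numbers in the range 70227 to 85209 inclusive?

k = 105430/130 = 811
First selection ≥ 70227: 168 + ⌈(70227−168)/811⌉·811 = 168 + 87×811 = 70725
Last selection ≤ 85209: 168 + ⌊(85209−168)/811⌋·811 = 168 + 104×811 = 84512
Count = 104 − 87 + 1 = 18

18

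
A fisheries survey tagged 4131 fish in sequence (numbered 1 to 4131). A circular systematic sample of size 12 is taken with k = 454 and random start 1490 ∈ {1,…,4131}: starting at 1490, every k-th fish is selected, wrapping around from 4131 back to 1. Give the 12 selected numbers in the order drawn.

1490, 1944, 2398, 2852, 3306, 3760, 83, 537, 991, 1445, 1899, 2353

Selection 1: 1490
Selection 2: 1490 + 454 = 1944
Selection 3: 1944 + 454 = 2398
Selection 4: 2398 + 454 = 2852
Selection 5: 2852 + 454 = 3306
Selection 6: 3306 + 454 = 3760
Selection 7: 3760 + 454 = 4214 → 4214 − 4131 = 83
Selection 8: 83 + 454 = 537
Selection 9: 537 + 454 = 991
Selection 10: 991 + 454 = 1445
Selection 11: 1445 + 454 = 1899
Selection 12: 1899 + 454 = 2353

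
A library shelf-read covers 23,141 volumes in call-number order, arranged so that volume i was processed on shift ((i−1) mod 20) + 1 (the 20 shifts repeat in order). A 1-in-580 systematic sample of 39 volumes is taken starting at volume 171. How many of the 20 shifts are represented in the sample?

Consecutive selections differ by k = 580, so their shift numbers differ by 580 mod 20 = 0.
gcd(580, 20) = 20, so the sample visits 20/20 = 1 distinct residues mod 20.
Start 171 is shift 11; the shifts hit are 11.

1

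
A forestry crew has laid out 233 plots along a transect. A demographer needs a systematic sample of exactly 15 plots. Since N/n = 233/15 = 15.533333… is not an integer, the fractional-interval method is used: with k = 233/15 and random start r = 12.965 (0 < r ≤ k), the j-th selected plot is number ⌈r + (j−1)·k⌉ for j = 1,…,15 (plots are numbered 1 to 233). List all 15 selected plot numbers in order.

j=1: r + 0k = 12.965 → ⌈·⌉ = 13
j=2: r + 1k = 28.498333… → ⌈·⌉ = 29
j=3: r + 2k = 44.031666… → ⌈·⌉ = 45
j=4: r + 3k = 59.565 → ⌈·⌉ = 60
j=5: r + 4k = 75.098333… → ⌈·⌉ = 76
j=6: r + 5k = 90.631666… → ⌈·⌉ = 91
j=7: r + 6k = 106.165 → ⌈·⌉ = 107
j=8: r + 7k = 121.698333… → ⌈·⌉ = 122
j=9: r + 8k = 137.231666… → ⌈·⌉ = 138
j=10: r + 9k = 152.765 → ⌈·⌉ = 153
j=11: r + 10k = 168.298333… → ⌈·⌉ = 169
j=12: r + 11k = 183.831666… → ⌈·⌉ = 184
j=13: r + 12k = 199.365 → ⌈·⌉ = 200
j=14: r + 13k = 214.898333… → ⌈·⌉ = 215
j=15: r + 14k = 230.431666… → ⌈·⌉ = 231

13, 29, 45, 60, 76, 91, 107, 122, 138, 153, 169, 184, 200, 215, 231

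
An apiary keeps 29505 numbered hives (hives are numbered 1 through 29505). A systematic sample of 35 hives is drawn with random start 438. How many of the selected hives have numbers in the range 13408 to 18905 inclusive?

k = 29505/35 = 843
First selection ≥ 13408: 438 + ⌈(13408−438)/843⌉·843 = 438 + 16×843 = 13926
Last selection ≤ 18905: 438 + ⌊(18905−438)/843⌋·843 = 438 + 21×843 = 18141
Count = 21 − 16 + 1 = 6

6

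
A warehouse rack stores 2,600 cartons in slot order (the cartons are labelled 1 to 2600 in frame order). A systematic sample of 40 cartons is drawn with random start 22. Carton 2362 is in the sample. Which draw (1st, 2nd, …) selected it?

k = 2600/40 = 65
position = (2362 − 22)/65 + 1 = 2340/65 + 1 = 36 + 1 = 37

37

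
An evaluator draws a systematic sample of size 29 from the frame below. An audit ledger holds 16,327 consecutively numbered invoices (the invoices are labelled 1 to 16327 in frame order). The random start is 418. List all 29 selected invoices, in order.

k = N/n = 16327/29 = 563
invoice 1: 418
invoice 2: 418 + 563 = 981
invoice 3: 981 + 563 = 1544
invoice 4: 1544 + 563 = 2107
invoice 5: 2107 + 563 = 2670
invoice 6: 2670 + 563 = 3233
invoice 7: 3233 + 563 = 3796
invoice 8: 3796 + 563 = 4359
invoice 9: 4359 + 563 = 4922
invoice 10: 4922 + 563 = 5485
invoice 11: 5485 + 563 = 6048
invoice 12: 6048 + 563 = 6611
invoice 13: 6611 + 563 = 7174
invoice 14: 7174 + 563 = 7737
invoice 15: 7737 + 563 = 8300
invoice 16: 8300 + 563 = 8863
invoice 17: 8863 + 563 = 9426
invoice 18: 9426 + 563 = 9989
invoice 19: 9989 + 563 = 10552
invoice 20: 10552 + 563 = 11115
invoice 21: 11115 + 563 = 11678
invoice 22: 11678 + 563 = 12241
invoice 23: 12241 + 563 = 12804
invoice 24: 12804 + 563 = 13367
invoice 25: 13367 + 563 = 13930
invoice 26: 13930 + 563 = 14493
invoice 27: 14493 + 563 = 15056
invoice 28: 15056 + 563 = 15619
invoice 29: 15619 + 563 = 16182

418, 981, 1544, 2107, 2670, 3233, 3796, 4359, 4922, 5485, 6048, 6611, 7174, 7737, 8300, 8863, 9426, 9989, 10552, 11115, 11678, 12241, 12804, 13367, 13930, 14493, 15056, 15619, 16182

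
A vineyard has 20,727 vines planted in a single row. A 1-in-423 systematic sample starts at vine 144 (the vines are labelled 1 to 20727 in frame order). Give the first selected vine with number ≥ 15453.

k = 423
Steps past start: ⌈(15453 − 144)/423⌉ = ⌈15309/423⌉ = 37
Selected vine: 144 + 37×423 = 15795

15795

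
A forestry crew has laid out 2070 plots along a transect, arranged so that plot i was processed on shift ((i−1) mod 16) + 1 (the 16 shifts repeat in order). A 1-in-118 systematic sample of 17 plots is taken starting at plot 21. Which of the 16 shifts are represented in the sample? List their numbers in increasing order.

1, 3, 5, 7, 9, 11, 13, 15

Consecutive selections differ by k = 118, so their shift numbers differ by 118 mod 16 = 6.
gcd(118, 16) = 2, so the sample visits 16/2 = 8 distinct residues mod 16.
Start 21 is shift 5; the shifts hit are 1, 3, 5, 7, 9, 11, 13, 15.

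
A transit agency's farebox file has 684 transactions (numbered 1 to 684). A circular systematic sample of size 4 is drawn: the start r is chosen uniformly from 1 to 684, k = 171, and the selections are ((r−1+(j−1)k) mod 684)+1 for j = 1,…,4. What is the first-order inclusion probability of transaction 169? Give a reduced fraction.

For each position j, as r ranges over 1…684 the j-th selection hits every transaction exactly once, so transaction 169 is selected for exactly 4 of the 684 starts.
Inclusion probability = 4/684 = 1/171.

1/171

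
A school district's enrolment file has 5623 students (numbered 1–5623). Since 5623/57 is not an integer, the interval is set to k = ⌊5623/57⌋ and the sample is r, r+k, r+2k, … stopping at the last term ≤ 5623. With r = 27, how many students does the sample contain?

58

k = ⌊5623/57⌋ = 98
Achieved size = ⌊(5623 − 27)/98⌋ + 1 = ⌊5596/98⌋ + 1 = 57 + 1 = 58
(last selection: 27 + 57×98 = 5613 ≤ 5623; next would be 5711 > 5623)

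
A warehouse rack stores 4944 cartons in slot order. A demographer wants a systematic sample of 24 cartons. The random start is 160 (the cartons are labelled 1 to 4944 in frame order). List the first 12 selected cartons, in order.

k = N/n = 4944/24 = 206
carton 1: 160
carton 2: 160 + 206 = 366
carton 3: 366 + 206 = 572
carton 4: 572 + 206 = 778
carton 5: 778 + 206 = 984
carton 6: 984 + 206 = 1190
carton 7: 1190 + 206 = 1396
carton 8: 1396 + 206 = 1602
carton 9: 1602 + 206 = 1808
carton 10: 1808 + 206 = 2014
carton 11: 2014 + 206 = 2220
carton 12: 2220 + 206 = 2426

160, 366, 572, 778, 984, 1190, 1396, 1602, 1808, 2014, 2220, 2426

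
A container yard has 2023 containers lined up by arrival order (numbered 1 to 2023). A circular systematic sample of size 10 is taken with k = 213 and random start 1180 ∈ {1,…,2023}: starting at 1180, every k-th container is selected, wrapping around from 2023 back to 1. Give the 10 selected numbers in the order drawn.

Selection 1: 1180
Selection 2: 1180 + 213 = 1393
Selection 3: 1393 + 213 = 1606
Selection 4: 1606 + 213 = 1819
Selection 5: 1819 + 213 = 2032 → 2032 − 2023 = 9
Selection 6: 9 + 213 = 222
Selection 7: 222 + 213 = 435
Selection 8: 435 + 213 = 648
Selection 9: 648 + 213 = 861
Selection 10: 861 + 213 = 1074

1180, 1393, 1606, 1819, 9, 222, 435, 648, 861, 1074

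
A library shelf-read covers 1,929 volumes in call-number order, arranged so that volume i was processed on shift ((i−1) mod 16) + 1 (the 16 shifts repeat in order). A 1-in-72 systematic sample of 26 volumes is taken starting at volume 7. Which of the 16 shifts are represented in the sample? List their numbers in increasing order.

Consecutive selections differ by k = 72, so their shift numbers differ by 72 mod 16 = 8.
gcd(72, 16) = 8, so the sample visits 16/8 = 2 distinct residues mod 16.
Start 7 is shift 7; the shifts hit are 7, 15.

7, 15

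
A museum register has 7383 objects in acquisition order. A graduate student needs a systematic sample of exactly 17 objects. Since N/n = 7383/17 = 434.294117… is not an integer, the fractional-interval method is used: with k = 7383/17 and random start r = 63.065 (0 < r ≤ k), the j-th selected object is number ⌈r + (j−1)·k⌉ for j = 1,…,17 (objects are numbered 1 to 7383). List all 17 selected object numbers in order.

64, 498, 932, 1366, 1801, 2235, 2669, 3104, 3538, 3972, 4407, 4841, 5275, 5709, 6144, 6578, 7012

j=1: r + 0k = 63.065 → ⌈·⌉ = 64
j=2: r + 1k = 497.359117… → ⌈·⌉ = 498
j=3: r + 2k = 931.653235… → ⌈·⌉ = 932
j=4: r + 3k = 1365.947352… → ⌈·⌉ = 1366
j=5: r + 4k = 1800.241470… → ⌈·⌉ = 1801
j=6: r + 5k = 2234.535588… → ⌈·⌉ = 2235
j=7: r + 6k = 2668.829705… → ⌈·⌉ = 2669
j=8: r + 7k = 3103.123823… → ⌈·⌉ = 3104
j=9: r + 8k = 3537.417941… → ⌈·⌉ = 3538
j=10: r + 9k = 3971.712058… → ⌈·⌉ = 3972
j=11: r + 10k = 4406.006176… → ⌈·⌉ = 4407
j=12: r + 11k = 4840.300294… → ⌈·⌉ = 4841
j=13: r + 12k = 5274.594411… → ⌈·⌉ = 5275
j=14: r + 13k = 5708.888529… → ⌈·⌉ = 5709
j=15: r + 14k = 6143.182647… → ⌈·⌉ = 6144
j=16: r + 15k = 6577.476764… → ⌈·⌉ = 6578
j=17: r + 16k = 7011.770882… → ⌈·⌉ = 7012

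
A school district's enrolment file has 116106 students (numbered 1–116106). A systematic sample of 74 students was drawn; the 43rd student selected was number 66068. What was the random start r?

170

k = 116106/74 = 1569
r = 66068 − (43−1)×1569 = 66068 − 65898 = 170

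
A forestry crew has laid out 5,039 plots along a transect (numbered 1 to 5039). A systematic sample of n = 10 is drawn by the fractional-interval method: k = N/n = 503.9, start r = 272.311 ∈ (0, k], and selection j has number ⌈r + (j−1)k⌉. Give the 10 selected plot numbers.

273, 777, 1281, 1785, 2288, 2792, 3296, 3800, 4304, 4808

j=1: r + 0k = 272.311 → ⌈·⌉ = 273
j=2: r + 1k = 776.211 → ⌈·⌉ = 777
j=3: r + 2k = 1280.111 → ⌈·⌉ = 1281
j=4: r + 3k = 1784.011 → ⌈·⌉ = 1785
j=5: r + 4k = 2287.911 → ⌈·⌉ = 2288
j=6: r + 5k = 2791.811 → ⌈·⌉ = 2792
j=7: r + 6k = 3295.711 → ⌈·⌉ = 3296
j=8: r + 7k = 3799.611 → ⌈·⌉ = 3800
j=9: r + 8k = 4303.511 → ⌈·⌉ = 4304
j=10: r + 9k = 4807.411 → ⌈·⌉ = 4808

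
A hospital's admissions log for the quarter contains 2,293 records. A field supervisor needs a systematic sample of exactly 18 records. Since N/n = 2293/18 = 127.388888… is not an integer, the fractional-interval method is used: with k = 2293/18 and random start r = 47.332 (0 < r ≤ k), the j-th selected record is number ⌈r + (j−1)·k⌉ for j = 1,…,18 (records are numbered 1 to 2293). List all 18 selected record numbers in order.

j=1: r + 0k = 47.332 → ⌈·⌉ = 48
j=2: r + 1k = 174.720888… → ⌈·⌉ = 175
j=3: r + 2k = 302.109777… → ⌈·⌉ = 303
j=4: r + 3k = 429.498666… → ⌈·⌉ = 430
j=5: r + 4k = 556.887555… → ⌈·⌉ = 557
j=6: r + 5k = 684.276444… → ⌈·⌉ = 685
j=7: r + 6k = 811.665333… → ⌈·⌉ = 812
j=8: r + 7k = 939.054222… → ⌈·⌉ = 940
j=9: r + 8k = 1066.443111… → ⌈·⌉ = 1067
j=10: r + 9k = 1193.832 → ⌈·⌉ = 1194
j=11: r + 10k = 1321.220888… → ⌈·⌉ = 1322
j=12: r + 11k = 1448.609777… → ⌈·⌉ = 1449
j=13: r + 12k = 1575.998666… → ⌈·⌉ = 1576
j=14: r + 13k = 1703.387555… → ⌈·⌉ = 1704
j=15: r + 14k = 1830.776444… → ⌈·⌉ = 1831
j=16: r + 15k = 1958.165333… → ⌈·⌉ = 1959
j=17: r + 16k = 2085.554222… → ⌈·⌉ = 2086
j=18: r + 17k = 2212.943111… → ⌈·⌉ = 2213

48, 175, 303, 430, 557, 685, 812, 940, 1067, 1194, 1322, 1449, 1576, 1704, 1831, 1959, 2086, 2213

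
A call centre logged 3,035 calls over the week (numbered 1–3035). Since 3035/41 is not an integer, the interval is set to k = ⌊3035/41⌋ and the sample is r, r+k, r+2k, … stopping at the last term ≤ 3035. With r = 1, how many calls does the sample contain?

42

k = ⌊3035/41⌋ = 74
Achieved size = ⌊(3035 − 1)/74⌋ + 1 = ⌊3034/74⌋ + 1 = 41 + 1 = 42
(last selection: 1 + 41×74 = 3035 ≤ 3035; next would be 3109 > 3035)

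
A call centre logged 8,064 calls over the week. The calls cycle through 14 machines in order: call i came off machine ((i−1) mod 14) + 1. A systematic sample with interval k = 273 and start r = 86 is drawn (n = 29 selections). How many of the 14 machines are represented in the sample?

Consecutive selections differ by k = 273, so their machine numbers differ by 273 mod 14 = 7.
gcd(273, 14) = 7, so the sample visits 14/7 = 2 distinct residues mod 14.
Start 86 is machine 2; the machines hit are 2, 9.

2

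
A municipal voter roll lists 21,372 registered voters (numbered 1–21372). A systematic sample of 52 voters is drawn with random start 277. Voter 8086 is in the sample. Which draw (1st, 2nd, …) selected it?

k = 21372/52 = 411
position = (8086 − 277)/411 + 1 = 7809/411 + 1 = 19 + 1 = 20

20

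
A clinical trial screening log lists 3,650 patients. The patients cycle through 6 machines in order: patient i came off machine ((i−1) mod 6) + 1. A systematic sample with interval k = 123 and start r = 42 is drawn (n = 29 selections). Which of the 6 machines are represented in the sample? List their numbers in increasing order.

Consecutive selections differ by k = 123, so their machine numbers differ by 123 mod 6 = 3.
gcd(123, 6) = 3, so the sample visits 6/3 = 2 distinct residues mod 6.
Start 42 is machine 6; the machines hit are 3, 6.

3, 6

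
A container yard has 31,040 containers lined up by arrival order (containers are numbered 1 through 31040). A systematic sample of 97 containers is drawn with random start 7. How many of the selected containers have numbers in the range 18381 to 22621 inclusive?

13

k = 31040/97 = 320
First selection ≥ 18381: 7 + ⌈(18381−7)/320⌉·320 = 7 + 58×320 = 18567
Last selection ≤ 22621: 7 + ⌊(22621−7)/320⌋·320 = 7 + 70×320 = 22407
Count = 70 − 58 + 1 = 13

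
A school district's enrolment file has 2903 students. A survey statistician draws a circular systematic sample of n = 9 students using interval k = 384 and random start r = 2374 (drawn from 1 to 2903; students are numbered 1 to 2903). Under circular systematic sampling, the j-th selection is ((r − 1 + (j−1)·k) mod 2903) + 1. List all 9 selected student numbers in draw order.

Selection 1: 2374
Selection 2: 2374 + 384 = 2758
Selection 3: 2758 + 384 = 3142 → 3142 − 2903 = 239
Selection 4: 239 + 384 = 623
Selection 5: 623 + 384 = 1007
Selection 6: 1007 + 384 = 1391
Selection 7: 1391 + 384 = 1775
Selection 8: 1775 + 384 = 2159
Selection 9: 2159 + 384 = 2543

2374, 2758, 239, 623, 1007, 1391, 1775, 2159, 2543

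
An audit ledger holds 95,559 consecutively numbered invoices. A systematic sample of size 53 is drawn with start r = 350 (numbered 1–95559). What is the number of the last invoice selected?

94106

k = 95559/53 = 1803
53rd selection = r + (53−1)·k = 350 + 52×1803 = 350 + 93756 = 94106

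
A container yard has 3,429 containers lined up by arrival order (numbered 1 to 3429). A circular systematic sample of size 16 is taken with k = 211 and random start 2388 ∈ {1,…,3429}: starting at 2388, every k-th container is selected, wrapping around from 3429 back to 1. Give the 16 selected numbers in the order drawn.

2388, 2599, 2810, 3021, 3232, 14, 225, 436, 647, 858, 1069, 1280, 1491, 1702, 1913, 2124

Selection 1: 2388
Selection 2: 2388 + 211 = 2599
Selection 3: 2599 + 211 = 2810
Selection 4: 2810 + 211 = 3021
Selection 5: 3021 + 211 = 3232
Selection 6: 3232 + 211 = 3443 → 3443 − 3429 = 14
Selection 7: 14 + 211 = 225
Selection 8: 225 + 211 = 436
Selection 9: 436 + 211 = 647
Selection 10: 647 + 211 = 858
Selection 11: 858 + 211 = 1069
Selection 12: 1069 + 211 = 1280
Selection 13: 1280 + 211 = 1491
Selection 14: 1491 + 211 = 1702
Selection 15: 1702 + 211 = 1913
Selection 16: 1913 + 211 = 2124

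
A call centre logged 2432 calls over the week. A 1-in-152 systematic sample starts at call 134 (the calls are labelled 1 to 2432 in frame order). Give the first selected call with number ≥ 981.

1046

k = 152
Steps past start: ⌈(981 − 134)/152⌉ = ⌈847/152⌉ = 6
Selected call: 134 + 6×152 = 1046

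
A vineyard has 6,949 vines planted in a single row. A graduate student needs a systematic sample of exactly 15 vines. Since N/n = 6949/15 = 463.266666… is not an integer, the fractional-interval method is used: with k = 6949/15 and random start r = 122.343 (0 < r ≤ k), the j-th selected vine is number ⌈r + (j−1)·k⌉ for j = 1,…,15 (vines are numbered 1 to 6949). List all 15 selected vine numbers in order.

123, 586, 1049, 1513, 1976, 2439, 2902, 3366, 3829, 4292, 4756, 5219, 5682, 6145, 6609

j=1: r + 0k = 122.343 → ⌈·⌉ = 123
j=2: r + 1k = 585.609666… → ⌈·⌉ = 586
j=3: r + 2k = 1048.876333… → ⌈·⌉ = 1049
j=4: r + 3k = 1512.143 → ⌈·⌉ = 1513
j=5: r + 4k = 1975.409666… → ⌈·⌉ = 1976
j=6: r + 5k = 2438.676333… → ⌈·⌉ = 2439
j=7: r + 6k = 2901.943 → ⌈·⌉ = 2902
j=8: r + 7k = 3365.209666… → ⌈·⌉ = 3366
j=9: r + 8k = 3828.476333… → ⌈·⌉ = 3829
j=10: r + 9k = 4291.743 → ⌈·⌉ = 4292
j=11: r + 10k = 4755.009666… → ⌈·⌉ = 4756
j=12: r + 11k = 5218.276333… → ⌈·⌉ = 5219
j=13: r + 12k = 5681.543 → ⌈·⌉ = 5682
j=14: r + 13k = 6144.809666… → ⌈·⌉ = 6145
j=15: r + 14k = 6608.076333… → ⌈·⌉ = 6609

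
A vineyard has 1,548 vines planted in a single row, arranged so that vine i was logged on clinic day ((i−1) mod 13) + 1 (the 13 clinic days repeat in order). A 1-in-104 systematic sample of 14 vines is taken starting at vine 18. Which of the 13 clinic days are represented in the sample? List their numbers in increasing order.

Consecutive selections differ by k = 104, so their clinic day numbers differ by 104 mod 13 = 0.
gcd(104, 13) = 13, so the sample visits 13/13 = 1 distinct residues mod 13.
Start 18 is clinic day 5; the clinic days hit are 5.

5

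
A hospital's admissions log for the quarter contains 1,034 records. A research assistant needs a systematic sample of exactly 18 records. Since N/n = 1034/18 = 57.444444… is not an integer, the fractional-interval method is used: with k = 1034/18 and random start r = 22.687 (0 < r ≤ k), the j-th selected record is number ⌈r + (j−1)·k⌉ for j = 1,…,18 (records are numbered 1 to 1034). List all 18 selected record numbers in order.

23, 81, 138, 196, 253, 310, 368, 425, 483, 540, 598, 655, 713, 770, 827, 885, 942, 1000

j=1: r + 0k = 22.687 → ⌈·⌉ = 23
j=2: r + 1k = 80.131444… → ⌈·⌉ = 81
j=3: r + 2k = 137.575888… → ⌈·⌉ = 138
j=4: r + 3k = 195.020333… → ⌈·⌉ = 196
j=5: r + 4k = 252.464777… → ⌈·⌉ = 253
j=6: r + 5k = 309.909222… → ⌈·⌉ = 310
j=7: r + 6k = 367.353666… → ⌈·⌉ = 368
j=8: r + 7k = 424.798111… → ⌈·⌉ = 425
j=9: r + 8k = 482.242555… → ⌈·⌉ = 483
j=10: r + 9k = 539.687 → ⌈·⌉ = 540
j=11: r + 10k = 597.131444… → ⌈·⌉ = 598
j=12: r + 11k = 654.575888… → ⌈·⌉ = 655
j=13: r + 12k = 712.020333… → ⌈·⌉ = 713
j=14: r + 13k = 769.464777… → ⌈·⌉ = 770
j=15: r + 14k = 826.909222… → ⌈·⌉ = 827
j=16: r + 15k = 884.353666… → ⌈·⌉ = 885
j=17: r + 16k = 941.798111… → ⌈·⌉ = 942
j=18: r + 17k = 999.242555… → ⌈·⌉ = 1000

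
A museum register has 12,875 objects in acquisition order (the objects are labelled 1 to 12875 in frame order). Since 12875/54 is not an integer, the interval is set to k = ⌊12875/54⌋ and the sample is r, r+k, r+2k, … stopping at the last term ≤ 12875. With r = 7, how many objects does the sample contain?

55

k = ⌊12875/54⌋ = 238
Achieved size = ⌊(12875 − 7)/238⌋ + 1 = ⌊12868/238⌋ + 1 = 54 + 1 = 55
(last selection: 7 + 54×238 = 12859 ≤ 12875; next would be 13097 > 12875)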